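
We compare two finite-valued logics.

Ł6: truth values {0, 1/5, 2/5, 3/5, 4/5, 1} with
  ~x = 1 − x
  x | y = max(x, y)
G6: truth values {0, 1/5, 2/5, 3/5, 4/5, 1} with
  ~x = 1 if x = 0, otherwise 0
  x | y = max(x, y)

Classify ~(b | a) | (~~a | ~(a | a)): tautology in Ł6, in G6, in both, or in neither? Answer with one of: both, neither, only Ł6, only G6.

only G6

In Ł6: at a = 1/5, b = 0 the value is 4/5 — not a tautology.
In G6: every assignment gives 1 — tautology.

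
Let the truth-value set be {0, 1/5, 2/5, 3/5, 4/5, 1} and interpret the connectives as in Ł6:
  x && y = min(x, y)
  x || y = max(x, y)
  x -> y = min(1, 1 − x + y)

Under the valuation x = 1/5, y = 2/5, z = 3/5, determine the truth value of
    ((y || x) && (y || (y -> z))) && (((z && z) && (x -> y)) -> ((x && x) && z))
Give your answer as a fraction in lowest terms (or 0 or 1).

2/5

y || x = 2/5 || 1/5 = 2/5
y -> z = 2/5 -> 3/5 = 1
y || (y -> z) = 2/5 || 1 = 1
(y || x) && (y || (y -> z)) = 2/5 && 1 = 2/5
z && z = 3/5 && 3/5 = 3/5
x -> y = 1/5 -> 2/5 = 1
(z && z) && (x -> y) = 3/5 && 1 = 3/5
x && x = 1/5 && 1/5 = 1/5
(x && x) && z = 1/5 && 3/5 = 1/5
((z && z) && (x -> y)) -> ((x && x) && z) = 3/5 -> 1/5 = 3/5
((y || x) && (y || (y -> z))) && (((z && z) && (x -> y)) -> ((x && x) && z)) = 2/5 && 3/5 = 2/5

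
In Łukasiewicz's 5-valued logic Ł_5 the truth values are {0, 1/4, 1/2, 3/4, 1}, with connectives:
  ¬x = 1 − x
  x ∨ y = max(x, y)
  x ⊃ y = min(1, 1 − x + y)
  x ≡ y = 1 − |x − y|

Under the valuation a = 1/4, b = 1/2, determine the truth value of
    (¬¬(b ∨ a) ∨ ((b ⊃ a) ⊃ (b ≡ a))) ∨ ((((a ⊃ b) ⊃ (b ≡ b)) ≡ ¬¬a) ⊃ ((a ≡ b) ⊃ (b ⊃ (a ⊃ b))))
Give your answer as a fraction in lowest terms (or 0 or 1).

b ∨ a = 1/2 ∨ 1/4 = 1/2
¬(b ∨ a) = ¬1/2 = 1/2
¬¬(b ∨ a) = ¬1/2 = 1/2
b ⊃ a = 1/2 ⊃ 1/4 = 3/4
b ≡ a = 1/2 ≡ 1/4 = 3/4
(b ⊃ a) ⊃ (b ≡ a) = 3/4 ⊃ 3/4 = 1
¬¬(b ∨ a) ∨ ((b ⊃ a) ⊃ (b ≡ a)) = 1/2 ∨ 1 = 1
a ⊃ b = 1/4 ⊃ 1/2 = 1
b ≡ b = 1/2 ≡ 1/2 = 1
(a ⊃ b) ⊃ (b ≡ b) = 1 ⊃ 1 = 1
¬a = ¬1/4 = 3/4
¬¬a = ¬3/4 = 1/4
((a ⊃ b) ⊃ (b ≡ b)) ≡ ¬¬a = 1 ≡ 1/4 = 1/4
a ≡ b = 1/4 ≡ 1/2 = 3/4
a ⊃ b = 1/4 ⊃ 1/2 = 1
b ⊃ (a ⊃ b) = 1/2 ⊃ 1 = 1
(a ≡ b) ⊃ (b ⊃ (a ⊃ b)) = 3/4 ⊃ 1 = 1
(((a ⊃ b) ⊃ (b ≡ b)) ≡ ¬¬a) ⊃ ((a ≡ b) ⊃ (b ⊃ (a ⊃ b))) = 1/4 ⊃ 1 = 1
(¬¬(b ∨ a) ∨ ((b ⊃ a) ⊃ (b ≡ a))) ∨ ((((a ⊃ b) ⊃ (b ≡ b)) ≡ ¬¬a) ⊃ ((a ≡ b) ⊃ (b ⊃ (a ⊃ b)))) = 1 ∨ 1 = 1

1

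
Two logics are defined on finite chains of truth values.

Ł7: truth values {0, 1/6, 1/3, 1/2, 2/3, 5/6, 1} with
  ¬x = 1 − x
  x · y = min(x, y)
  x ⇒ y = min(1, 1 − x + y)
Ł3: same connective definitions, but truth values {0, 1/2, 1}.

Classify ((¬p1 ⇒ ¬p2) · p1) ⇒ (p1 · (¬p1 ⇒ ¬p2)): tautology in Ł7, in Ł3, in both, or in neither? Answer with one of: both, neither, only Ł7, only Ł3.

both

In Ł7: every assignment gives 1 — tautology.
In Ł3: every assignment gives 1 — tautology.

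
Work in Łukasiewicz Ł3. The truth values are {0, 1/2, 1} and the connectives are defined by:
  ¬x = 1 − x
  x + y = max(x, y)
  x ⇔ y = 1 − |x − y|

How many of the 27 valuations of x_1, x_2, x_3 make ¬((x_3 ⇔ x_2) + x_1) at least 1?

value 1: 2 assignments (counts)
value 1/2: 10 assignments
value 0: 15 assignments
So 2 of the 27 assignments meet the threshold.

2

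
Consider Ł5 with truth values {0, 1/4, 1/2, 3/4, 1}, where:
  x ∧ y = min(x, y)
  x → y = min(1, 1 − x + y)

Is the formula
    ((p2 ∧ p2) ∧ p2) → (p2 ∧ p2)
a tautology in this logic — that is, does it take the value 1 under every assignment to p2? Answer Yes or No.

Yes

p2 = 0 ↦ 1
p2 = 1/4 ↦ 1
p2 = 1/2 ↦ 1
p2 = 3/4 ↦ 1
p2 = 1 ↦ 1
Every assignment gives a value ≥ 1.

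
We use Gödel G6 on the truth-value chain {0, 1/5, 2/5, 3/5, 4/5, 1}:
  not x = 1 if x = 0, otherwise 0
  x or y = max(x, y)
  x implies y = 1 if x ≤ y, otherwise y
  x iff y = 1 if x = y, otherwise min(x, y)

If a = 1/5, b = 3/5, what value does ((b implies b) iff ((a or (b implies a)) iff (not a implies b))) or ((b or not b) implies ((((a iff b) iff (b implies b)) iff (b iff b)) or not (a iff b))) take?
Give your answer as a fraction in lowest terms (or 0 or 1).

b implies b = 3/5 implies 3/5 = 1
b implies a = 3/5 implies 1/5 = 1/5
a or (b implies a) = 1/5 or 1/5 = 1/5
not a = not 1/5 = 0
not a implies b = 0 implies 3/5 = 1
(a or (b implies a)) iff (not a implies b) = 1/5 iff 1 = 1/5
(b implies b) iff ((a or (b implies a)) iff (not a implies b)) = 1 iff 1/5 = 1/5
not b = not 3/5 = 0
b or not b = 3/5 or 0 = 3/5
a iff b = 1/5 iff 3/5 = 1/5
b implies b = 3/5 implies 3/5 = 1
(a iff b) iff (b implies b) = 1/5 iff 1 = 1/5
b iff b = 3/5 iff 3/5 = 1
((a iff b) iff (b implies b)) iff (b iff b) = 1/5 iff 1 = 1/5
a iff b = 1/5 iff 3/5 = 1/5
not (a iff b) = not 1/5 = 0
(((a iff b) iff (b implies b)) iff (b iff b)) or not (a iff b) = 1/5 or 0 = 1/5
(b or not b) implies ((((a iff b) iff (b implies b)) iff (b iff b)) or not (a iff b)) = 3/5 implies 1/5 = 1/5
((b implies b) iff ((a or (b implies a)) iff (not a implies b))) or ((b or not b) implies ((((a iff b) iff (b implies b)) iff (b iff b)) or not (a iff b))) = 1/5 or 1/5 = 1/5

1/5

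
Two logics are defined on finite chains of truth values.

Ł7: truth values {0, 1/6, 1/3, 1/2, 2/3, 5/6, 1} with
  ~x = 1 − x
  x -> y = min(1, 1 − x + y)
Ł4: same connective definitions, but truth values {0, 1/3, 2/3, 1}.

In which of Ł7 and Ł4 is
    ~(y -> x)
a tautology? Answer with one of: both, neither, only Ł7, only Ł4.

In Ł7: at x = 0, y = 0 the value is 0 — not a tautology.
In Ł4: at x = 0, y = 0 the value is 0 — not a tautology.

neither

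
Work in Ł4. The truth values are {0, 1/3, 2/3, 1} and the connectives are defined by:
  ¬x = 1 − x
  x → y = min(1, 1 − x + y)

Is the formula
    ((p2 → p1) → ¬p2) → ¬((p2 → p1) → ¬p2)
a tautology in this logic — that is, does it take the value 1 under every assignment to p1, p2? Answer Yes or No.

Counterexample: take p1 = 0, p2 = 0.
p2 → p1 = 0 → 0 = 1
¬p2 = ¬0 = 1
(p2 → p1) → ¬p2 = 1 → 1 = 1
p2 → p1 = 0 → 0 = 1
¬p2 = ¬0 = 1
(p2 → p1) → ¬p2 = 1 → 1 = 1
¬((p2 → p1) → ¬p2) = ¬1 = 0
((p2 → p1) → ¬p2) → ¬((p2 → p1) → ¬p2) = 1 → 0 = 0
This gives 0 ≠ 1.

No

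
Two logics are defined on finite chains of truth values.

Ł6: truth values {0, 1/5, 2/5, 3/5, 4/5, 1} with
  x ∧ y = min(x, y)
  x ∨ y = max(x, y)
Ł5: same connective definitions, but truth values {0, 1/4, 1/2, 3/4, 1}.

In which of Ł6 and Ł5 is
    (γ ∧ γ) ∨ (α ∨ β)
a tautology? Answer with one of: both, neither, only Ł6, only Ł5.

In Ł6: at α = 0, β = 0, γ = 0 the value is 0 — not a tautology.
In Ł5: at α = 0, β = 0, γ = 0 the value is 0 — not a tautology.

neither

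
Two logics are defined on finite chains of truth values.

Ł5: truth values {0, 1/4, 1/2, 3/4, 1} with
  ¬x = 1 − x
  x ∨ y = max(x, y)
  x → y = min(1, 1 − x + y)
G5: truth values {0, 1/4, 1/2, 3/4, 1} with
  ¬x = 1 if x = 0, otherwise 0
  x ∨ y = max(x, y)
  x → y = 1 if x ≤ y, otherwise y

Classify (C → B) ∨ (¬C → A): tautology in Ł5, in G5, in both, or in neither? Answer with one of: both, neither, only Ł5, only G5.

only G5

In Ł5: at A = 0, B = 0, C = 1/4 the value is 3/4 — not a tautology.
In G5: every assignment gives 1 — tautology.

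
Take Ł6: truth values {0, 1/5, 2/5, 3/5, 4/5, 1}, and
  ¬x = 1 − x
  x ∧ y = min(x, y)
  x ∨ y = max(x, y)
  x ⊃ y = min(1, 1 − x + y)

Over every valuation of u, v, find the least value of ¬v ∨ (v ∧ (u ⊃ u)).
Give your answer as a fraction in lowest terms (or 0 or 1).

3/5

Take u = 0, v = 2/5:
¬v = ¬2/5 = 3/5
u ⊃ u = 0 ⊃ 0 = 1
v ∧ (u ⊃ u) = 2/5 ∧ 1 = 2/5
¬v ∨ (v ∧ (u ⊃ u)) = 3/5 ∨ 2/5 = 3/5
No assignment yields a value below 3/5, so this is the minimum.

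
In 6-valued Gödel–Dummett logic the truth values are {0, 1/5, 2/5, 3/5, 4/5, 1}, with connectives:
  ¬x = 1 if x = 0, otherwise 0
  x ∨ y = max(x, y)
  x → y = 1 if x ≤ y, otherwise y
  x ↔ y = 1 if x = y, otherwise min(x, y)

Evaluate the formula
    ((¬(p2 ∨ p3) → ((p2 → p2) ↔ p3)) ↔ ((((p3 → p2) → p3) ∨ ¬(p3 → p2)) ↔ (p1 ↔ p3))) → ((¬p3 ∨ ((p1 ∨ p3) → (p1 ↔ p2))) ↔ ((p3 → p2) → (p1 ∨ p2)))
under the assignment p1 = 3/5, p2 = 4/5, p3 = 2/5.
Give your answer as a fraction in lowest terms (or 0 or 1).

4/5

p2 ∨ p3 = 4/5 ∨ 2/5 = 4/5
¬(p2 ∨ p3) = ¬4/5 = 0
p2 → p2 = 4/5 → 4/5 = 1
(p2 → p2) ↔ p3 = 1 ↔ 2/5 = 2/5
¬(p2 ∨ p3) → ((p2 → p2) ↔ p3) = 0 → 2/5 = 1
p3 → p2 = 2/5 → 4/5 = 1
(p3 → p2) → p3 = 1 → 2/5 = 2/5
p3 → p2 = 2/5 → 4/5 = 1
¬(p3 → p2) = ¬1 = 0
((p3 → p2) → p3) ∨ ¬(p3 → p2) = 2/5 ∨ 0 = 2/5
p1 ↔ p3 = 3/5 ↔ 2/5 = 2/5
(((p3 → p2) → p3) ∨ ¬(p3 → p2)) ↔ (p1 ↔ p3) = 2/5 ↔ 2/5 = 1
(¬(p2 ∨ p3) → ((p2 → p2) ↔ p3)) ↔ ((((p3 → p2) → p3) ∨ ¬(p3 → p2)) ↔ (p1 ↔ p3)) = 1 ↔ 1 = 1
¬p3 = ¬2/5 = 0
p1 ∨ p3 = 3/5 ∨ 2/5 = 3/5
p1 ↔ p2 = 3/5 ↔ 4/5 = 3/5
(p1 ∨ p3) → (p1 ↔ p2) = 3/5 → 3/5 = 1
¬p3 ∨ ((p1 ∨ p3) → (p1 ↔ p2)) = 0 ∨ 1 = 1
p3 → p2 = 2/5 → 4/5 = 1
p1 ∨ p2 = 3/5 ∨ 4/5 = 4/5
(p3 → p2) → (p1 ∨ p2) = 1 → 4/5 = 4/5
(¬p3 ∨ ((p1 ∨ p3) → (p1 ↔ p2))) ↔ ((p3 → p2) → (p1 ∨ p2)) = 1 ↔ 4/5 = 4/5
((¬(p2 ∨ p3) → ((p2 → p2) ↔ p3)) ↔ ((((p3 → p2) → p3) ∨ ¬(p3 → p2)) ↔ (p1 ↔ p3))) → ((¬p3 ∨ ((p1 ∨ p3) → (p1 ↔ p2))) ↔ ((p3 → p2) → (p1 ∨ p2))) = 1 → 4/5 = 4/5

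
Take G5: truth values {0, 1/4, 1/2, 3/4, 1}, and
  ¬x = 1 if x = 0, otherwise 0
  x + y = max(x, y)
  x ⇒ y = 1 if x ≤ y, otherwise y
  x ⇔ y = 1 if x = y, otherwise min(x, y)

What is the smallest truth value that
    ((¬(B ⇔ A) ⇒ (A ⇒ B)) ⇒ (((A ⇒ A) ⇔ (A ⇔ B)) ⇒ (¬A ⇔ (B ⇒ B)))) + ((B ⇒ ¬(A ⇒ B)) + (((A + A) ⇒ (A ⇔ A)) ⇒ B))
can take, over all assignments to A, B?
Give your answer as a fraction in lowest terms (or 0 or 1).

Take A = 1/4, B = 1/4:
B ⇔ A = 1/4 ⇔ 1/4 = 1
¬(B ⇔ A) = ¬1 = 0
A ⇒ B = 1/4 ⇒ 1/4 = 1
¬(B ⇔ A) ⇒ (A ⇒ B) = 0 ⇒ 1 = 1
A ⇒ A = 1/4 ⇒ 1/4 = 1
A ⇔ B = 1/4 ⇔ 1/4 = 1
(A ⇒ A) ⇔ (A ⇔ B) = 1 ⇔ 1 = 1
¬A = ¬1/4 = 0
B ⇒ B = 1/4 ⇒ 1/4 = 1
¬A ⇔ (B ⇒ B) = 0 ⇔ 1 = 0
((A ⇒ A) ⇔ (A ⇔ B)) ⇒ (¬A ⇔ (B ⇒ B)) = 1 ⇒ 0 = 0
(¬(B ⇔ A) ⇒ (A ⇒ B)) ⇒ (((A ⇒ A) ⇔ (A ⇔ B)) ⇒ (¬A ⇔ (B ⇒ B))) = 1 ⇒ 0 = 0
A ⇒ B = 1/4 ⇒ 1/4 = 1
¬(A ⇒ B) = ¬1 = 0
B ⇒ ¬(A ⇒ B) = 1/4 ⇒ 0 = 0
A + A = 1/4 + 1/4 = 1/4
A ⇔ A = 1/4 ⇔ 1/4 = 1
(A + A) ⇒ (A ⇔ A) = 1/4 ⇒ 1 = 1
((A + A) ⇒ (A ⇔ A)) ⇒ B = 1 ⇒ 1/4 = 1/4
(B ⇒ ¬(A ⇒ B)) + (((A + A) ⇒ (A ⇔ A)) ⇒ B) = 0 + 1/4 = 1/4
((¬(B ⇔ A) ⇒ (A ⇒ B)) ⇒ (((A ⇒ A) ⇔ (A ⇔ B)) ⇒ (¬A ⇔ (B ⇒ B)))) + ((B ⇒ ¬(A ⇒ B)) + (((A + A) ⇒ (A ⇔ A)) ⇒ B)) = 0 + 1/4 = 1/4
No assignment yields a value below 1/4, so this is the minimum.

1/4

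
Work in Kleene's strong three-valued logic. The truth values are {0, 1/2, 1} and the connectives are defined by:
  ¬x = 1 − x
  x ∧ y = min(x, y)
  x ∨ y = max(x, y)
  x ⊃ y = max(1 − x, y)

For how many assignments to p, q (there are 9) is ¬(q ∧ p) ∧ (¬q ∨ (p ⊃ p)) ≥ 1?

5

p = 0, q = 0 ↦ 1  ≥
p = 0, q = 1/2 ↦ 1  ≥
p = 0, q = 1 ↦ 1  ≥
p = 1/2, q = 0 ↦ 1  ≥
p = 1/2, q = 1/2 ↦ 1/2  <
p = 1/2, q = 1 ↦ 1/2  <
p = 1, q = 0 ↦ 1  ≥
p = 1, q = 1/2 ↦ 1/2  <
p = 1, q = 1 ↦ 0  <
So 5 of the 9 assignments meet the threshold.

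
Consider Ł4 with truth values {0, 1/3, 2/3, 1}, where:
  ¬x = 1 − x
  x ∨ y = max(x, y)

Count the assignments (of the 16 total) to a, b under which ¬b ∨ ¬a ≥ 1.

a = 0, b = 0 ↦ 1  ≥
a = 0, b = 1/3 ↦ 1  ≥
a = 0, b = 2/3 ↦ 1  ≥
a = 0, b = 1 ↦ 1  ≥
a = 1/3, b = 0 ↦ 1  ≥
a = 1/3, b = 1/3 ↦ 2/3  <
a = 1/3, b = 2/3 ↦ 2/3  <
a = 1/3, b = 1 ↦ 2/3  <
a = 2/3, b = 0 ↦ 1  ≥
a = 2/3, b = 1/3 ↦ 2/3  <
a = 2/3, b = 2/3 ↦ 1/3  <
a = 2/3, b = 1 ↦ 1/3  <
a = 1, b = 0 ↦ 1  ≥
a = 1, b = 1/3 ↦ 2/3  <
a = 1, b = 2/3 ↦ 1/3  <
a = 1, b = 1 ↦ 0  <
So 7 of the 16 assignments meet the threshold.

7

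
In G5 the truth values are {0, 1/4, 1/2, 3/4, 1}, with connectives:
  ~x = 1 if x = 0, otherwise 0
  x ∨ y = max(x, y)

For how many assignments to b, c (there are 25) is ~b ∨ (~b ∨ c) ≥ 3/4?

13

value 1: 9 assignments (counts)
value 3/4: 4 assignments (counts)
value 1/2: 4 assignments
value 1/4: 4 assignments
value 0: 4 assignments
So 13 of the 25 assignments meet the threshold.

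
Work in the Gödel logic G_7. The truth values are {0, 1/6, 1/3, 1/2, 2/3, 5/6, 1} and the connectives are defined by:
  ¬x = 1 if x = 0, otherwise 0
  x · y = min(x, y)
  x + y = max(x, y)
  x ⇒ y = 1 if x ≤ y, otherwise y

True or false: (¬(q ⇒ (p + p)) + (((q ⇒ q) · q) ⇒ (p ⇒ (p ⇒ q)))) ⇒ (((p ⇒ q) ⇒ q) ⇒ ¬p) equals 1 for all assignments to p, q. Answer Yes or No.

No

Counterexample: take p = 1/6, q = 0.
p + p = 1/6 + 1/6 = 1/6
q ⇒ (p + p) = 0 ⇒ 1/6 = 1
¬(q ⇒ (p + p)) = ¬1 = 0
q ⇒ q = 0 ⇒ 0 = 1
(q ⇒ q) · q = 1 · 0 = 0
p ⇒ q = 1/6 ⇒ 0 = 0
p ⇒ (p ⇒ q) = 1/6 ⇒ 0 = 0
((q ⇒ q) · q) ⇒ (p ⇒ (p ⇒ q)) = 0 ⇒ 0 = 1
¬(q ⇒ (p + p)) + (((q ⇒ q) · q) ⇒ (p ⇒ (p ⇒ q))) = 0 + 1 = 1
p ⇒ q = 1/6 ⇒ 0 = 0
(p ⇒ q) ⇒ q = 0 ⇒ 0 = 1
¬p = ¬1/6 = 0
((p ⇒ q) ⇒ q) ⇒ ¬p = 1 ⇒ 0 = 0
(¬(q ⇒ (p + p)) + (((q ⇒ q) · q) ⇒ (p ⇒ (p ⇒ q)))) ⇒ (((p ⇒ q) ⇒ q) ⇒ ¬p) = 1 ⇒ 0 = 0
This gives 0 ≠ 1.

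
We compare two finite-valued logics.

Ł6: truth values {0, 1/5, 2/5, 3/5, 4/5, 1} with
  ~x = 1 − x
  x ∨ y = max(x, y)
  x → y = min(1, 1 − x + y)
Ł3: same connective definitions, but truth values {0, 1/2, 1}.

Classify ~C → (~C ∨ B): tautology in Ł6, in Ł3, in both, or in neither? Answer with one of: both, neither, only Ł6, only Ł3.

both

In Ł6: every assignment gives 1 — tautology.
In Ł3: every assignment gives 1 — tautology.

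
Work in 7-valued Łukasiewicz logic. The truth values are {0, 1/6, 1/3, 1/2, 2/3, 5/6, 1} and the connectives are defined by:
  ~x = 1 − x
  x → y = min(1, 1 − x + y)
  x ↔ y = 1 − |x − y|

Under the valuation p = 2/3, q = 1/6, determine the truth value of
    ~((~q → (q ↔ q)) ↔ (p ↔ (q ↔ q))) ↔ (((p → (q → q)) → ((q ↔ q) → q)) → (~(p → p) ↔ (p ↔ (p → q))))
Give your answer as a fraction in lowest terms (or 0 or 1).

~q = ~1/6 = 5/6
q ↔ q = 1/6 ↔ 1/6 = 1
~q → (q ↔ q) = 5/6 → 1 = 1
q ↔ q = 1/6 ↔ 1/6 = 1
p ↔ (q ↔ q) = 2/3 ↔ 1 = 2/3
(~q → (q ↔ q)) ↔ (p ↔ (q ↔ q)) = 1 ↔ 2/3 = 2/3
~((~q → (q ↔ q)) ↔ (p ↔ (q ↔ q))) = ~2/3 = 1/3
q → q = 1/6 → 1/6 = 1
p → (q → q) = 2/3 → 1 = 1
q ↔ q = 1/6 ↔ 1/6 = 1
(q ↔ q) → q = 1 → 1/6 = 1/6
(p → (q → q)) → ((q ↔ q) → q) = 1 → 1/6 = 1/6
p → p = 2/3 → 2/3 = 1
~(p → p) = ~1 = 0
p → q = 2/3 → 1/6 = 1/2
p ↔ (p → q) = 2/3 ↔ 1/2 = 5/6
~(p → p) ↔ (p ↔ (p → q)) = 0 ↔ 5/6 = 1/6
((p → (q → q)) → ((q ↔ q) → q)) → (~(p → p) ↔ (p ↔ (p → q))) = 1/6 → 1/6 = 1
~((~q → (q ↔ q)) ↔ (p ↔ (q ↔ q))) ↔ (((p → (q → q)) → ((q ↔ q) → q)) → (~(p → p) ↔ (p ↔ (p → q)))) = 1/3 ↔ 1 = 1/3

1/3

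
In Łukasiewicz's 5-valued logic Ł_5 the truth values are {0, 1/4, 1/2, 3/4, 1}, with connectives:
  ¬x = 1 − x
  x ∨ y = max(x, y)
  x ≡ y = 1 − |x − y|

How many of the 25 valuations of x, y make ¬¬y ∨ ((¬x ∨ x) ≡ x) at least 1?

value 1: 17 assignments (counts)
value 3/4: 2 assignments
value 1/2: 4 assignments
value 1/4: 1 assignment
value 0: 1 assignment
So 17 of the 25 assignments meet the threshold.

17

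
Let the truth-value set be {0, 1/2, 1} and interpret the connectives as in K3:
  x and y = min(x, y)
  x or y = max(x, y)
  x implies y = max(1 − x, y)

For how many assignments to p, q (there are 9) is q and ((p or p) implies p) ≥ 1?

p = 0, q = 0 ↦ 0  <
p = 0, q = 1/2 ↦ 1/2  <
p = 0, q = 1 ↦ 1  ≥
p = 1/2, q = 0 ↦ 0  <
p = 1/2, q = 1/2 ↦ 1/2  <
p = 1/2, q = 1 ↦ 1/2  <
p = 1, q = 0 ↦ 0  <
p = 1, q = 1/2 ↦ 1/2  <
p = 1, q = 1 ↦ 1  ≥
So 2 of the 9 assignments meet the threshold.

2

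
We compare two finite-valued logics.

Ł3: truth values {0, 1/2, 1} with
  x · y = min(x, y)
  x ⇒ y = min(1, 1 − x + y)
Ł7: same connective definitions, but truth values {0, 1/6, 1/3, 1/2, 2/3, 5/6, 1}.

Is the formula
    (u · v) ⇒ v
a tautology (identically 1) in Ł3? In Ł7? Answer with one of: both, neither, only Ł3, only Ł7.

both

In Ł3: every assignment gives 1 — tautology.
In Ł7: every assignment gives 1 — tautology.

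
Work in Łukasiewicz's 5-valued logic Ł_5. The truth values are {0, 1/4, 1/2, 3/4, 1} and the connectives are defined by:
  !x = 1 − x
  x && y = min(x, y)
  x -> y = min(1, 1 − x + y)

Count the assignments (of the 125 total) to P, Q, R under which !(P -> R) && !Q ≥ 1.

1

value 1: 1 assignment (counts)
value 3/4: 5 assignments
value 1/2: 12 assignments
value 1/4: 22 assignments
value 0: 85 assignments
So 1 of the 125 assignments meets the threshold.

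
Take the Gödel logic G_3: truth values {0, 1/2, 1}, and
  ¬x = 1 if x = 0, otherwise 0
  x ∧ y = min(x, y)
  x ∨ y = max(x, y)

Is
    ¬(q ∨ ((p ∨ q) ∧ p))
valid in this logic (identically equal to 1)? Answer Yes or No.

Counterexample: take p = 0, q = 1/2.
p ∨ q = 0 ∨ 1/2 = 1/2
(p ∨ q) ∧ p = 1/2 ∧ 0 = 0
q ∨ ((p ∨ q) ∧ p) = 1/2 ∨ 0 = 1/2
¬(q ∨ ((p ∨ q) ∧ p)) = ¬1/2 = 0
This gives 0 ≠ 1.

No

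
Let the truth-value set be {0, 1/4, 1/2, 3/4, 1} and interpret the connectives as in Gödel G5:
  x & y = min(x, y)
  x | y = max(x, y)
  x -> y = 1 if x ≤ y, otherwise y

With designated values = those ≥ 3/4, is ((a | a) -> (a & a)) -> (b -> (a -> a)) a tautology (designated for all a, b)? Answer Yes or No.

At a = 3/4, b = 1/2, for instance:
a | a = 3/4 | 3/4 = 3/4
a & a = 3/4 & 3/4 = 3/4
(a | a) -> (a & a) = 3/4 -> 3/4 = 1
a -> a = 3/4 -> 3/4 = 1
b -> (a -> a) = 1/2 -> 1 = 1
((a | a) -> (a & a)) -> (b -> (a -> a)) = 1 -> 1 = 1
and checking the remaining 24 assignments likewise gives ≥ 3/4 in every case.

Yes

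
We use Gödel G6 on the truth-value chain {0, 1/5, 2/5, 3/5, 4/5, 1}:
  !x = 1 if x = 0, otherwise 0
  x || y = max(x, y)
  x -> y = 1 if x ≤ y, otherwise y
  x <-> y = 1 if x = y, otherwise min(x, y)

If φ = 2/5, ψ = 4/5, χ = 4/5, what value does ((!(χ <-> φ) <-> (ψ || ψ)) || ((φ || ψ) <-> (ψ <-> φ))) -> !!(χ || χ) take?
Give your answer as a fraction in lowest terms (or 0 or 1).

χ <-> φ = 4/5 <-> 2/5 = 2/5
!(χ <-> φ) = !2/5 = 0
ψ || ψ = 4/5 || 4/5 = 4/5
!(χ <-> φ) <-> (ψ || ψ) = 0 <-> 4/5 = 0
φ || ψ = 2/5 || 4/5 = 4/5
ψ <-> φ = 4/5 <-> 2/5 = 2/5
(φ || ψ) <-> (ψ <-> φ) = 4/5 <-> 2/5 = 2/5
(!(χ <-> φ) <-> (ψ || ψ)) || ((φ || ψ) <-> (ψ <-> φ)) = 0 || 2/5 = 2/5
χ || χ = 4/5 || 4/5 = 4/5
!(χ || χ) = !4/5 = 0
!!(χ || χ) = !0 = 1
((!(χ <-> φ) <-> (ψ || ψ)) || ((φ || ψ) <-> (ψ <-> φ))) -> !!(χ || χ) = 2/5 -> 1 = 1

1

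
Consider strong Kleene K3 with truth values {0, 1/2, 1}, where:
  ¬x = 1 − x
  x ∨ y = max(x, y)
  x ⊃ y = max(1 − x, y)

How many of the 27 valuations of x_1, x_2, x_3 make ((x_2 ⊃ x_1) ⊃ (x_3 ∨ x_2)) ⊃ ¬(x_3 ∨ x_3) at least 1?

9

value 1: 9 assignments (counts)
value 1/2: 9 assignments
value 0: 9 assignments
So 9 of the 27 assignments meet the threshold.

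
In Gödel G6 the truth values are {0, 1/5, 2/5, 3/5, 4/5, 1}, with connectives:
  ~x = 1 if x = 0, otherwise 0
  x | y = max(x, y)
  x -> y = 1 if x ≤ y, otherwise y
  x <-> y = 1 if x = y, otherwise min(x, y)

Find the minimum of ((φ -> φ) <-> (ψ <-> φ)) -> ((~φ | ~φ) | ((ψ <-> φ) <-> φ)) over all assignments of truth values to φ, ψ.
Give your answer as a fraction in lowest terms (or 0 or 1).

1/5

Take φ = 1/5, ψ = 1/5:
φ -> φ = 1/5 -> 1/5 = 1
ψ <-> φ = 1/5 <-> 1/5 = 1
(φ -> φ) <-> (ψ <-> φ) = 1 <-> 1 = 1
~φ = ~1/5 = 0
~φ = ~1/5 = 0
~φ | ~φ = 0 | 0 = 0
ψ <-> φ = 1/5 <-> 1/5 = 1
(ψ <-> φ) <-> φ = 1 <-> 1/5 = 1/5
(~φ | ~φ) | ((ψ <-> φ) <-> φ) = 0 | 1/5 = 1/5
((φ -> φ) <-> (ψ <-> φ)) -> ((~φ | ~φ) | ((ψ <-> φ) <-> φ)) = 1 -> 1/5 = 1/5
No assignment yields a value below 1/5, so this is the minimum.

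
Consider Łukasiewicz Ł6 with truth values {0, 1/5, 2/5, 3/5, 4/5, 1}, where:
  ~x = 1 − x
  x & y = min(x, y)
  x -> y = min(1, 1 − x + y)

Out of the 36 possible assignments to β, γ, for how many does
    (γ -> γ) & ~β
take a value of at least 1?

6

value 1: 6 assignments (counts)
value 4/5: 6 assignments
value 3/5: 6 assignments
value 2/5: 6 assignments
value 1/5: 6 assignments
value 0: 6 assignments
So 6 of the 36 assignments meet the threshold.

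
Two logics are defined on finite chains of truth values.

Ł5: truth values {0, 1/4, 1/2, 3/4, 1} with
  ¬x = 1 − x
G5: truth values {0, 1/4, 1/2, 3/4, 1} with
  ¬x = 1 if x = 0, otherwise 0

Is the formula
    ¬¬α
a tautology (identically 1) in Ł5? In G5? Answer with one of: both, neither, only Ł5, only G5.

In Ł5: at α = 0 the value is 0 — not a tautology.
In G5: at α = 0 the value is 0 — not a tautology.

neither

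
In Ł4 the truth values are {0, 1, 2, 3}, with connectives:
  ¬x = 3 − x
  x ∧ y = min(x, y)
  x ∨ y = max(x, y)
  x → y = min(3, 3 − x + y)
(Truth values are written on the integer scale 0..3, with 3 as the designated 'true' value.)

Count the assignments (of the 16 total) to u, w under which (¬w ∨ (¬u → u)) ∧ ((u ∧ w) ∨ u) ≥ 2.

8

u = 0, w = 0 ↦ 0  <
u = 0, w = 1 ↦ 0  <
u = 0, w = 2 ↦ 0  <
u = 0, w = 3 ↦ 0  <
u = 1, w = 0 ↦ 1  <
u = 1, w = 1 ↦ 1  <
u = 1, w = 2 ↦ 1  <
u = 1, w = 3 ↦ 1  <
u = 2, w = 0 ↦ 2  ≥
u = 2, w = 1 ↦ 2  ≥
u = 2, w = 2 ↦ 2  ≥
u = 2, w = 3 ↦ 2  ≥
u = 3, w = 0 ↦ 3  ≥
u = 3, w = 1 ↦ 3  ≥
u = 3, w = 2 ↦ 3  ≥
u = 3, w = 3 ↦ 3  ≥
So 8 of the 16 assignments meet the threshold.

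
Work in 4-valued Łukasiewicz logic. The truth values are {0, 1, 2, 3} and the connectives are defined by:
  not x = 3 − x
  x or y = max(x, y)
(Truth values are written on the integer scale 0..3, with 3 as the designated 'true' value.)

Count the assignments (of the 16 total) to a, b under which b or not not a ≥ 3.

7

a = 0, b = 0 ↦ 0  <
a = 0, b = 1 ↦ 1  <
a = 0, b = 2 ↦ 2  <
a = 0, b = 3 ↦ 3  ≥
a = 1, b = 0 ↦ 1  <
a = 1, b = 1 ↦ 1  <
a = 1, b = 2 ↦ 2  <
a = 1, b = 3 ↦ 3  ≥
a = 2, b = 0 ↦ 2  <
a = 2, b = 1 ↦ 2  <
a = 2, b = 2 ↦ 2  <
a = 2, b = 3 ↦ 3  ≥
a = 3, b = 0 ↦ 3  ≥
a = 3, b = 1 ↦ 3  ≥
a = 3, b = 2 ↦ 3  ≥
a = 3, b = 3 ↦ 3  ≥
So 7 of the 16 assignments meet the threshold.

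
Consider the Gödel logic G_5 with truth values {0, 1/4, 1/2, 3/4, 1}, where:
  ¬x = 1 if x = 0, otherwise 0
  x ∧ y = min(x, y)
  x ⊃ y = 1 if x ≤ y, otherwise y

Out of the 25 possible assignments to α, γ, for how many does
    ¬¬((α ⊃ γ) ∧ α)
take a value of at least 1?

16

value 1: 16 assignments (counts)
value 0: 9 assignments
So 16 of the 25 assignments meet the threshold.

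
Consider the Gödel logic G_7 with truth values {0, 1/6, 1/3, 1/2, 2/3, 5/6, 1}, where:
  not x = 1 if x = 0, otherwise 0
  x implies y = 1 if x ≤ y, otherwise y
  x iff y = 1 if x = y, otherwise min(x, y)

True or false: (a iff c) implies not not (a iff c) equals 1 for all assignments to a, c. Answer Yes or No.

At a = 1, c = 5/6, for instance:
a iff c = 1 iff 5/6 = 5/6
not (a iff c) = not 5/6 = 0
not not (a iff c) = not 0 = 1
(a iff c) implies not not (a iff c) = 5/6 implies 1 = 1
and checking the remaining 48 assignments likewise gives ≥ 1 in every case.

Yes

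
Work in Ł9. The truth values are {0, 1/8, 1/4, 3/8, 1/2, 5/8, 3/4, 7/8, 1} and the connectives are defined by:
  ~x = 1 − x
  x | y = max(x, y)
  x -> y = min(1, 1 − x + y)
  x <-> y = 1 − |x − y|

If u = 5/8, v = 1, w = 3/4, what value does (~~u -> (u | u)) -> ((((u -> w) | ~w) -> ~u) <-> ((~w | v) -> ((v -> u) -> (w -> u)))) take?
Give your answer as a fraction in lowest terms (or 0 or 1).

~u = ~5/8 = 3/8
~~u = ~3/8 = 5/8
u | u = 5/8 | 5/8 = 5/8
~~u -> (u | u) = 5/8 -> 5/8 = 1
u -> w = 5/8 -> 3/4 = 1
~w = ~3/4 = 1/4
(u -> w) | ~w = 1 | 1/4 = 1
~u = ~5/8 = 3/8
((u -> w) | ~w) -> ~u = 1 -> 3/8 = 3/8
~w = ~3/4 = 1/4
~w | v = 1/4 | 1 = 1
v -> u = 1 -> 5/8 = 5/8
w -> u = 3/4 -> 5/8 = 7/8
(v -> u) -> (w -> u) = 5/8 -> 7/8 = 1
(~w | v) -> ((v -> u) -> (w -> u)) = 1 -> 1 = 1
(((u -> w) | ~w) -> ~u) <-> ((~w | v) -> ((v -> u) -> (w -> u))) = 3/8 <-> 1 = 3/8
(~~u -> (u | u)) -> ((((u -> w) | ~w) -> ~u) <-> ((~w | v) -> ((v -> u) -> (w -> u)))) = 1 -> 3/8 = 3/8

3/8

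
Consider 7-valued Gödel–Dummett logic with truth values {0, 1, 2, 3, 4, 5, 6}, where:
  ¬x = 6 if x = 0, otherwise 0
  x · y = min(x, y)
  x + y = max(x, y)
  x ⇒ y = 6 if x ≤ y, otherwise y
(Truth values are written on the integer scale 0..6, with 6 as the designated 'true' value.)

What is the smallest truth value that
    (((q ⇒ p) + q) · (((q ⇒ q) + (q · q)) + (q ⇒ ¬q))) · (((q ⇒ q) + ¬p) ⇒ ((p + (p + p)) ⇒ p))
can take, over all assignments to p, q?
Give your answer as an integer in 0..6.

1

Take p = 0, q = 1:
q ⇒ p = 1 ⇒ 0 = 0
(q ⇒ p) + q = 0 + 1 = 1
q ⇒ q = 1 ⇒ 1 = 6
q · q = 1 · 1 = 1
(q ⇒ q) + (q · q) = 6 + 1 = 6
¬q = ¬1 = 0
q ⇒ ¬q = 1 ⇒ 0 = 0
((q ⇒ q) + (q · q)) + (q ⇒ ¬q) = 6 + 0 = 6
((q ⇒ p) + q) · (((q ⇒ q) + (q · q)) + (q ⇒ ¬q)) = 1 · 6 = 1
q ⇒ q = 1 ⇒ 1 = 6
¬p = ¬0 = 6
(q ⇒ q) + ¬p = 6 + 6 = 6
p + p = 0 + 0 = 0
p + (p + p) = 0 + 0 = 0
(p + (p + p)) ⇒ p = 0 ⇒ 0 = 6
((q ⇒ q) + ¬p) ⇒ ((p + (p + p)) ⇒ p) = 6 ⇒ 6 = 6
(((q ⇒ p) + q) · (((q ⇒ q) + (q · q)) + (q ⇒ ¬q))) · (((q ⇒ q) + ¬p) ⇒ ((p + (p + p)) ⇒ p)) = 1 · 6 = 1
No assignment yields a value below 1, so this is the minimum.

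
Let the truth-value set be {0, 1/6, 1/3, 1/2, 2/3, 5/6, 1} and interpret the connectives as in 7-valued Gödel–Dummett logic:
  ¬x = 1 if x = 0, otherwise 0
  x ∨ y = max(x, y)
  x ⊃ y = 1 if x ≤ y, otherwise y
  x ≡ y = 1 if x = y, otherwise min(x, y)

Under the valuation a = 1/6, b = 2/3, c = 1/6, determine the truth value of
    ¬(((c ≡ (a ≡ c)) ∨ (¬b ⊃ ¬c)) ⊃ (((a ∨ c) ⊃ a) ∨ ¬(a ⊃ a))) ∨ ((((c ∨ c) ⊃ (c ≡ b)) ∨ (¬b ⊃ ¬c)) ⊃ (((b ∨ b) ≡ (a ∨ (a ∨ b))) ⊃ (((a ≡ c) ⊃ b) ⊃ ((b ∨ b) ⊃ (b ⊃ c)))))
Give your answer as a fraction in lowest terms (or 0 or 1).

1/6

a ≡ c = 1/6 ≡ 1/6 = 1
c ≡ (a ≡ c) = 1/6 ≡ 1 = 1/6
¬b = ¬2/3 = 0
¬c = ¬1/6 = 0
¬b ⊃ ¬c = 0 ⊃ 0 = 1
(c ≡ (a ≡ c)) ∨ (¬b ⊃ ¬c) = 1/6 ∨ 1 = 1
a ∨ c = 1/6 ∨ 1/6 = 1/6
(a ∨ c) ⊃ a = 1/6 ⊃ 1/6 = 1
a ⊃ a = 1/6 ⊃ 1/6 = 1
¬(a ⊃ a) = ¬1 = 0
((a ∨ c) ⊃ a) ∨ ¬(a ⊃ a) = 1 ∨ 0 = 1
((c ≡ (a ≡ c)) ∨ (¬b ⊃ ¬c)) ⊃ (((a ∨ c) ⊃ a) ∨ ¬(a ⊃ a)) = 1 ⊃ 1 = 1
¬(((c ≡ (a ≡ c)) ∨ (¬b ⊃ ¬c)) ⊃ (((a ∨ c) ⊃ a) ∨ ¬(a ⊃ a))) = ¬1 = 0
c ∨ c = 1/6 ∨ 1/6 = 1/6
c ≡ b = 1/6 ≡ 2/3 = 1/6
(c ∨ c) ⊃ (c ≡ b) = 1/6 ⊃ 1/6 = 1
¬b = ¬2/3 = 0
¬c = ¬1/6 = 0
¬b ⊃ ¬c = 0 ⊃ 0 = 1
((c ∨ c) ⊃ (c ≡ b)) ∨ (¬b ⊃ ¬c) = 1 ∨ 1 = 1
b ∨ b = 2/3 ∨ 2/3 = 2/3
a ∨ b = 1/6 ∨ 2/3 = 2/3
a ∨ (a ∨ b) = 1/6 ∨ 2/3 = 2/3
(b ∨ b) ≡ (a ∨ (a ∨ b)) = 2/3 ≡ 2/3 = 1
a ≡ c = 1/6 ≡ 1/6 = 1
(a ≡ c) ⊃ b = 1 ⊃ 2/3 = 2/3
b ∨ b = 2/3 ∨ 2/3 = 2/3
b ⊃ c = 2/3 ⊃ 1/6 = 1/6
(b ∨ b) ⊃ (b ⊃ c) = 2/3 ⊃ 1/6 = 1/6
((a ≡ c) ⊃ b) ⊃ ((b ∨ b) ⊃ (b ⊃ c)) = 2/3 ⊃ 1/6 = 1/6
((b ∨ b) ≡ (a ∨ (a ∨ b))) ⊃ (((a ≡ c) ⊃ b) ⊃ ((b ∨ b) ⊃ (b ⊃ c))) = 1 ⊃ 1/6 = 1/6
(((c ∨ c) ⊃ (c ≡ b)) ∨ (¬b ⊃ ¬c)) ⊃ (((b ∨ b) ≡ (a ∨ (a ∨ b))) ⊃ (((a ≡ c) ⊃ b) ⊃ ((b ∨ b) ⊃ (b ⊃ c)))) = 1 ⊃ 1/6 = 1/6
¬(((c ≡ (a ≡ c)) ∨ (¬b ⊃ ¬c)) ⊃ (((a ∨ c) ⊃ a) ∨ ¬(a ⊃ a))) ∨ ((((c ∨ c) ⊃ (c ≡ b)) ∨ (¬b ⊃ ¬c)) ⊃ (((b ∨ b) ≡ (a ∨ (a ∨ b))) ⊃ (((a ≡ c) ⊃ b) ⊃ ((b ∨ b) ⊃ (b ⊃ c))))) = 0 ∨ 1/6 = 1/6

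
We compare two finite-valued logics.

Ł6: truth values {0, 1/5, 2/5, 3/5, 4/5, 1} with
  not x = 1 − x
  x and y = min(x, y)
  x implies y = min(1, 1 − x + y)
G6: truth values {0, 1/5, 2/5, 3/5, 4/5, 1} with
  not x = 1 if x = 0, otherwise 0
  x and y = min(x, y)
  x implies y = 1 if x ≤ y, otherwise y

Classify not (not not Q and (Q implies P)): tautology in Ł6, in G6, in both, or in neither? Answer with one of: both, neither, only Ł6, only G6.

neither

In Ł6: at P = 0, Q = 1/5 the value is 4/5 — not a tautology.
In G6: at P = 1/5, Q = 1/5 the value is 0 — not a tautology.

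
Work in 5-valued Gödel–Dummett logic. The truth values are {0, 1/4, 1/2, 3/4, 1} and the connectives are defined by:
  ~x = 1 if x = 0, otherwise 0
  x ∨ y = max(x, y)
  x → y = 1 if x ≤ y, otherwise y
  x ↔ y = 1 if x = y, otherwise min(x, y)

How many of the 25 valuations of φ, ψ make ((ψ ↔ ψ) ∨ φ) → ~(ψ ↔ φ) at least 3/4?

8

value 1: 8 assignments (counts)
value 0: 17 assignments
So 8 of the 25 assignments meet the threshold.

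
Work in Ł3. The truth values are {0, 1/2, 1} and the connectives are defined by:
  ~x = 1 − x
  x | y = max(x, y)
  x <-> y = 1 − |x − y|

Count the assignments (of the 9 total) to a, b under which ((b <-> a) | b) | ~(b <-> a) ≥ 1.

6

a = 0, b = 0 ↦ 1  ≥
a = 0, b = 1/2 ↦ 1/2  <
a = 0, b = 1 ↦ 1  ≥
a = 1/2, b = 0 ↦ 1/2  <
a = 1/2, b = 1/2 ↦ 1  ≥
a = 1/2, b = 1 ↦ 1  ≥
a = 1, b = 0 ↦ 1  ≥
a = 1, b = 1/2 ↦ 1/2  <
a = 1, b = 1 ↦ 1  ≥
So 6 of the 9 assignments meet the threshold.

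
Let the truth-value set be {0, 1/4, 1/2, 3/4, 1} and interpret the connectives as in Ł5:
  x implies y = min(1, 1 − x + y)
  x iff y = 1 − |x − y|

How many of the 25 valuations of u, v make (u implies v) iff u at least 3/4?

8

value 1: 3 assignments (counts)
value 3/4: 5 assignments (counts)
value 1/2: 6 assignments
value 1/4: 5 assignments
value 0: 6 assignments
So 8 of the 25 assignments meet the threshold.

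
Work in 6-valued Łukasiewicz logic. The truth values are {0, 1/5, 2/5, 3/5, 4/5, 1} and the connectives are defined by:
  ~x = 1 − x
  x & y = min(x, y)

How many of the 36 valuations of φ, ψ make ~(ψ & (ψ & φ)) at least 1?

value 1: 11 assignments (counts)
value 4/5: 9 assignments
value 3/5: 7 assignments
value 2/5: 5 assignments
value 1/5: 3 assignments
value 0: 1 assignment
So 11 of the 36 assignments meet the threshold.

11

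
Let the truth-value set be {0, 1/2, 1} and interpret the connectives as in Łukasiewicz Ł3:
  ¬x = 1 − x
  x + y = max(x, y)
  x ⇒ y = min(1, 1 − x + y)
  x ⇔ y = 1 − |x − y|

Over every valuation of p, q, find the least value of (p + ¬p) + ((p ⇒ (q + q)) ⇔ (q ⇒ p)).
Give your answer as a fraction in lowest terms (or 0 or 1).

Take p = 1/2, q = 0:
¬p = ¬1/2 = 1/2
p + ¬p = 1/2 + 1/2 = 1/2
q + q = 0 + 0 = 0
p ⇒ (q + q) = 1/2 ⇒ 0 = 1/2
q ⇒ p = 0 ⇒ 1/2 = 1
(p ⇒ (q + q)) ⇔ (q ⇒ p) = 1/2 ⇔ 1 = 1/2
(p + ¬p) + ((p ⇒ (q + q)) ⇔ (q ⇒ p)) = 1/2 + 1/2 = 1/2
No assignment yields a value below 1/2, so this is the minimum.

1/2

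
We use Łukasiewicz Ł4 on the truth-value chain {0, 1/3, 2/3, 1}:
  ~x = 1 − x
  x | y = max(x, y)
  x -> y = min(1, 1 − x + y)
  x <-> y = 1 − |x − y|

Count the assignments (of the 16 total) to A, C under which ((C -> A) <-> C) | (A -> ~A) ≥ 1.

9

A = 0, C = 0 ↦ 1  ≥
A = 0, C = 1/3 ↦ 1  ≥
A = 0, C = 2/3 ↦ 1  ≥
A = 0, C = 1 ↦ 1  ≥
A = 1/3, C = 0 ↦ 1  ≥
A = 1/3, C = 1/3 ↦ 1  ≥
A = 1/3, C = 2/3 ↦ 1  ≥
A = 1/3, C = 1 ↦ 1  ≥
A = 2/3, C = 0 ↦ 2/3  <
A = 2/3, C = 1/3 ↦ 2/3  <
A = 2/3, C = 2/3 ↦ 2/3  <
A = 2/3, C = 1 ↦ 2/3  <
A = 1, C = 0 ↦ 0  <
A = 1, C = 1/3 ↦ 1/3  <
A = 1, C = 2/3 ↦ 2/3  <
A = 1, C = 1 ↦ 1  ≥
So 9 of the 16 assignments meet the threshold.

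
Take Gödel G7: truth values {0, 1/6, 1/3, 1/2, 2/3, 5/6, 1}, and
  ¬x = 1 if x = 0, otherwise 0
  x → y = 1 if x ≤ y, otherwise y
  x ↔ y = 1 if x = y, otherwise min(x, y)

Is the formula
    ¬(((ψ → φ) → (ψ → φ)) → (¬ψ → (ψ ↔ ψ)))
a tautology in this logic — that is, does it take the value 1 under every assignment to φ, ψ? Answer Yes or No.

Counterexample: take φ = 0, ψ = 0.
ψ → φ = 0 → 0 = 1
ψ → φ = 0 → 0 = 1
(ψ → φ) → (ψ → φ) = 1 → 1 = 1
¬ψ = ¬0 = 1
ψ ↔ ψ = 0 ↔ 0 = 1
¬ψ → (ψ ↔ ψ) = 1 → 1 = 1
((ψ → φ) → (ψ → φ)) → (¬ψ → (ψ ↔ ψ)) = 1 → 1 = 1
¬(((ψ → φ) → (ψ → φ)) → (¬ψ → (ψ ↔ ψ))) = ¬1 = 0
This gives 0 ≠ 1.

No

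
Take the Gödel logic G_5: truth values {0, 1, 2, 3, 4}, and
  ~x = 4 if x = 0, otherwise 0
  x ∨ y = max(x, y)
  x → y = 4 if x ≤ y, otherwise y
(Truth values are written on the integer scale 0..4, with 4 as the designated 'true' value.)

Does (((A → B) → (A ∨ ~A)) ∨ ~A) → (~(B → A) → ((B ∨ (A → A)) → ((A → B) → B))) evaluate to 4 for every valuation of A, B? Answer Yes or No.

No

Counterexample: take A = 0, B = 1.
A → B = 0 → 1 = 4
~A = ~0 = 4
A ∨ ~A = 0 ∨ 4 = 4
(A → B) → (A ∨ ~A) = 4 → 4 = 4
~A = ~0 = 4
((A → B) → (A ∨ ~A)) ∨ ~A = 4 ∨ 4 = 4
B → A = 1 → 0 = 0
~(B → A) = ~0 = 4
A → A = 0 → 0 = 4
B ∨ (A → A) = 1 ∨ 4 = 4
A → B = 0 → 1 = 4
(A → B) → B = 4 → 1 = 1
(B ∨ (A → A)) → ((A → B) → B) = 4 → 1 = 1
~(B → A) → ((B ∨ (A → A)) → ((A → B) → B)) = 4 → 1 = 1
(((A → B) → (A ∨ ~A)) ∨ ~A) → (~(B → A) → ((B ∨ (A → A)) → ((A → B) → B))) = 4 → 1 = 1
This gives 1 ≠ 4.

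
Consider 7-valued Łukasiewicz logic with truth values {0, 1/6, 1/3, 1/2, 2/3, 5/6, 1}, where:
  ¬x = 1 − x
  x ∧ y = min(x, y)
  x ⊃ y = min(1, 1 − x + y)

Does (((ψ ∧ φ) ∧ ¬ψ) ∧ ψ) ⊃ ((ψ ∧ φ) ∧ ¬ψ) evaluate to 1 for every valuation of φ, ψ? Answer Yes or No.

Yes

At φ = 1/6, ψ = 1/2, for instance:
ψ ∧ φ = 1/2 ∧ 1/6 = 1/6
¬ψ = ¬1/2 = 1/2
(ψ ∧ φ) ∧ ¬ψ = 1/6 ∧ 1/2 = 1/6
((ψ ∧ φ) ∧ ¬ψ) ∧ ψ = 1/6 ∧ 1/2 = 1/6
(((ψ ∧ φ) ∧ ¬ψ) ∧ ψ) ⊃ ((ψ ∧ φ) ∧ ¬ψ) = 1/6 ⊃ 1/6 = 1
and checking the remaining 48 assignments likewise gives ≥ 1 in every case.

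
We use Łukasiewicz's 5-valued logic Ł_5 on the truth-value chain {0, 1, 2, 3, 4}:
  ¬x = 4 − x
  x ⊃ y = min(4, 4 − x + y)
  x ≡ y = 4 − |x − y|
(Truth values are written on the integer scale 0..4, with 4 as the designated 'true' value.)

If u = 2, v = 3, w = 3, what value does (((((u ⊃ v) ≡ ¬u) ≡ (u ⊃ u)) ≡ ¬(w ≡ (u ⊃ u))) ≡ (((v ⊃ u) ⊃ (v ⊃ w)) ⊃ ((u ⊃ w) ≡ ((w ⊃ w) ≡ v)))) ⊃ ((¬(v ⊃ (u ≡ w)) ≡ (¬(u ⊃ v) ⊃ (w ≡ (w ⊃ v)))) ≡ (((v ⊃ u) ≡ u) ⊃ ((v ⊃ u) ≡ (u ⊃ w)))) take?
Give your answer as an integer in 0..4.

0

u ⊃ v = 2 ⊃ 3 = 4
¬u = ¬2 = 2
(u ⊃ v) ≡ ¬u = 4 ≡ 2 = 2
u ⊃ u = 2 ⊃ 2 = 4
((u ⊃ v) ≡ ¬u) ≡ (u ⊃ u) = 2 ≡ 4 = 2
u ⊃ u = 2 ⊃ 2 = 4
w ≡ (u ⊃ u) = 3 ≡ 4 = 3
¬(w ≡ (u ⊃ u)) = ¬3 = 1
(((u ⊃ v) ≡ ¬u) ≡ (u ⊃ u)) ≡ ¬(w ≡ (u ⊃ u)) = 2 ≡ 1 = 3
v ⊃ u = 3 ⊃ 2 = 3
v ⊃ w = 3 ⊃ 3 = 4
(v ⊃ u) ⊃ (v ⊃ w) = 3 ⊃ 4 = 4
u ⊃ w = 2 ⊃ 3 = 4
w ⊃ w = 3 ⊃ 3 = 4
(w ⊃ w) ≡ v = 4 ≡ 3 = 3
(u ⊃ w) ≡ ((w ⊃ w) ≡ v) = 4 ≡ 3 = 3
((v ⊃ u) ⊃ (v ⊃ w)) ⊃ ((u ⊃ w) ≡ ((w ⊃ w) ≡ v)) = 4 ⊃ 3 = 3
((((u ⊃ v) ≡ ¬u) ≡ (u ⊃ u)) ≡ ¬(w ≡ (u ⊃ u))) ≡ (((v ⊃ u) ⊃ (v ⊃ w)) ⊃ ((u ⊃ w) ≡ ((w ⊃ w) ≡ v))) = 3 ≡ 3 = 4
u ≡ w = 2 ≡ 3 = 3
v ⊃ (u ≡ w) = 3 ⊃ 3 = 4
¬(v ⊃ (u ≡ w)) = ¬4 = 0
u ⊃ v = 2 ⊃ 3 = 4
¬(u ⊃ v) = ¬4 = 0
w ⊃ v = 3 ⊃ 3 = 4
w ≡ (w ⊃ v) = 3 ≡ 4 = 3
¬(u ⊃ v) ⊃ (w ≡ (w ⊃ v)) = 0 ⊃ 3 = 4
¬(v ⊃ (u ≡ w)) ≡ (¬(u ⊃ v) ⊃ (w ≡ (w ⊃ v))) = 0 ≡ 4 = 0
v ⊃ u = 3 ⊃ 2 = 3
(v ⊃ u) ≡ u = 3 ≡ 2 = 3
v ⊃ u = 3 ⊃ 2 = 3
u ⊃ w = 2 ⊃ 3 = 4
(v ⊃ u) ≡ (u ⊃ w) = 3 ≡ 4 = 3
((v ⊃ u) ≡ u) ⊃ ((v ⊃ u) ≡ (u ⊃ w)) = 3 ⊃ 3 = 4
(¬(v ⊃ (u ≡ w)) ≡ (¬(u ⊃ v) ⊃ (w ≡ (w ⊃ v)))) ≡ (((v ⊃ u) ≡ u) ⊃ ((v ⊃ u) ≡ (u ⊃ w))) = 0 ≡ 4 = 0
(((((u ⊃ v) ≡ ¬u) ≡ (u ⊃ u)) ≡ ¬(w ≡ (u ⊃ u))) ≡ (((v ⊃ u) ⊃ (v ⊃ w)) ⊃ ((u ⊃ w) ≡ ((w ⊃ w) ≡ v)))) ⊃ ((¬(v ⊃ (u ≡ w)) ≡ (¬(u ⊃ v) ⊃ (w ≡ (w ⊃ v)))) ≡ (((v ⊃ u) ≡ u) ⊃ ((v ⊃ u) ≡ (u ⊃ w)))) = 4 ⊃ 0 = 0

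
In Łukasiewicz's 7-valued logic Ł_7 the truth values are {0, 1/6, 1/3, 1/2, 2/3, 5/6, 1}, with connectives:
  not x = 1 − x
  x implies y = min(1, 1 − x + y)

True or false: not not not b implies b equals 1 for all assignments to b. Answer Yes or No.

No

Counterexample: take b = 0.
not b = not 0 = 1
not not b = not 1 = 0
not not not b = not 0 = 1
not not not b implies b = 1 implies 0 = 0
This gives 0 ≠ 1.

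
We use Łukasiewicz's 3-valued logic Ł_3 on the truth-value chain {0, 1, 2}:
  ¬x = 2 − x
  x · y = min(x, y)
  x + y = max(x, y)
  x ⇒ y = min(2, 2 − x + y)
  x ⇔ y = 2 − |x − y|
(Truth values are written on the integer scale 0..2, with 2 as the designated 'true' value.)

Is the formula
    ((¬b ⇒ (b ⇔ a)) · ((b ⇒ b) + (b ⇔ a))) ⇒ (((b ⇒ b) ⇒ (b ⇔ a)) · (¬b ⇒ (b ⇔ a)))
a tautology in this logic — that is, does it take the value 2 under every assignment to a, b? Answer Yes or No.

Counterexample: take a = 0, b = 1.
¬b = ¬1 = 1
b ⇔ a = 1 ⇔ 0 = 1
¬b ⇒ (b ⇔ a) = 1 ⇒ 1 = 2
b ⇒ b = 1 ⇒ 1 = 2
b ⇔ a = 1 ⇔ 0 = 1
(b ⇒ b) + (b ⇔ a) = 2 + 1 = 2
(¬b ⇒ (b ⇔ a)) · ((b ⇒ b) + (b ⇔ a)) = 2 · 2 = 2
b ⇒ b = 1 ⇒ 1 = 2
b ⇔ a = 1 ⇔ 0 = 1
(b ⇒ b) ⇒ (b ⇔ a) = 2 ⇒ 1 = 1
¬b = ¬1 = 1
b ⇔ a = 1 ⇔ 0 = 1
¬b ⇒ (b ⇔ a) = 1 ⇒ 1 = 2
((b ⇒ b) ⇒ (b ⇔ a)) · (¬b ⇒ (b ⇔ a)) = 1 · 2 = 1
((¬b ⇒ (b ⇔ a)) · ((b ⇒ b) + (b ⇔ a))) ⇒ (((b ⇒ b) ⇒ (b ⇔ a)) · (¬b ⇒ (b ⇔ a))) = 2 ⇒ 1 = 1
This gives 1 ≠ 2.

No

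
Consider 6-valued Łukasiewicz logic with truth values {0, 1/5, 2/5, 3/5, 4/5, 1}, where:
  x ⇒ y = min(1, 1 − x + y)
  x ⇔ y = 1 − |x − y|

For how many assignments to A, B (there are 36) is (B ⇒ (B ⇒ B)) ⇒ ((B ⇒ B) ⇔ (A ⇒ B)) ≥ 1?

value 1: 21 assignments (counts)
value 4/5: 5 assignments
value 3/5: 4 assignments
value 2/5: 3 assignments
value 1/5: 2 assignments
value 0: 1 assignment
So 21 of the 36 assignments meet the threshold.

21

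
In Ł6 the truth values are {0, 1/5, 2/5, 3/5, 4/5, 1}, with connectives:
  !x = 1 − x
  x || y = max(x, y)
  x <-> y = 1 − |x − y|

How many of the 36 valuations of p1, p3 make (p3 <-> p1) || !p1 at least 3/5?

30

value 1: 11 assignments (counts)
value 4/5: 12 assignments (counts)
value 3/5: 7 assignments (counts)
value 2/5: 3 assignments
value 1/5: 2 assignments
value 0: 1 assignment
So 30 of the 36 assignments meet the threshold.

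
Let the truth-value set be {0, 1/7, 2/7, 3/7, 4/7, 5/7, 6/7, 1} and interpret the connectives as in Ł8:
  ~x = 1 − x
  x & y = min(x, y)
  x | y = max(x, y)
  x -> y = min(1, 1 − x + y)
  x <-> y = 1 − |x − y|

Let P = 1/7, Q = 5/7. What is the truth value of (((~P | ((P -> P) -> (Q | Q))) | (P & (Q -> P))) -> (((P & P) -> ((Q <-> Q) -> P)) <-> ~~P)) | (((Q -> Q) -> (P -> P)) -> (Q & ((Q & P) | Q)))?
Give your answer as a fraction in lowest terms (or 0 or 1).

5/7

~P = ~1/7 = 6/7
P -> P = 1/7 -> 1/7 = 1
Q | Q = 5/7 | 5/7 = 5/7
(P -> P) -> (Q | Q) = 1 -> 5/7 = 5/7
~P | ((P -> P) -> (Q | Q)) = 6/7 | 5/7 = 6/7
Q -> P = 5/7 -> 1/7 = 3/7
P & (Q -> P) = 1/7 & 3/7 = 1/7
(~P | ((P -> P) -> (Q | Q))) | (P & (Q -> P)) = 6/7 | 1/7 = 6/7
P & P = 1/7 & 1/7 = 1/7
Q <-> Q = 5/7 <-> 5/7 = 1
(Q <-> Q) -> P = 1 -> 1/7 = 1/7
(P & P) -> ((Q <-> Q) -> P) = 1/7 -> 1/7 = 1
~P = ~1/7 = 6/7
~~P = ~6/7 = 1/7
((P & P) -> ((Q <-> Q) -> P)) <-> ~~P = 1 <-> 1/7 = 1/7
((~P | ((P -> P) -> (Q | Q))) | (P & (Q -> P))) -> (((P & P) -> ((Q <-> Q) -> P)) <-> ~~P) = 6/7 -> 1/7 = 2/7
Q -> Q = 5/7 -> 5/7 = 1
P -> P = 1/7 -> 1/7 = 1
(Q -> Q) -> (P -> P) = 1 -> 1 = 1
Q & P = 5/7 & 1/7 = 1/7
(Q & P) | Q = 1/7 | 5/7 = 5/7
Q & ((Q & P) | Q) = 5/7 & 5/7 = 5/7
((Q -> Q) -> (P -> P)) -> (Q & ((Q & P) | Q)) = 1 -> 5/7 = 5/7
(((~P | ((P -> P) -> (Q | Q))) | (P & (Q -> P))) -> (((P & P) -> ((Q <-> Q) -> P)) <-> ~~P)) | (((Q -> Q) -> (P -> P)) -> (Q & ((Q & P) | Q))) = 2/7 | 5/7 = 5/7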